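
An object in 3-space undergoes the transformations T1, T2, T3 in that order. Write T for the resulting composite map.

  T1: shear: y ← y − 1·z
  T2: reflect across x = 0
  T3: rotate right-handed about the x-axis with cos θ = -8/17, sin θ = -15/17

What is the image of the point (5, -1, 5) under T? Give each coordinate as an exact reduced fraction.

T1 shear: y ← y − 1·z: (5, -1, 5) → (5, -6, 5)
T2 reflect across x = 0: (5, -6, 5) → (-5, -6, 5)
T3 rotate right-handed about the x-axis with cos θ = -8/17, sin θ = -15/17: (-5, -6, 5) → (-5, 123/17, 50/17)

T(p) = (-5, 123/17, 50/17)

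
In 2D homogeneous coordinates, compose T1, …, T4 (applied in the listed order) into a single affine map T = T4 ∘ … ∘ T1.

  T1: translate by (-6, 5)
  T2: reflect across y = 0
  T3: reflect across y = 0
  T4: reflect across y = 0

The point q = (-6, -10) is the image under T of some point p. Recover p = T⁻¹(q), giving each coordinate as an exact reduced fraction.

T1 = [1 0 -6; 0 1 5; 0 0 1]
T2·T1 = [1 0 -6; 0 -1 -5; 0 0 1]
T3·…·T1 = [1 0 -6; 0 1 5; 0 0 1]
T4·…·T1 = [1 0 -6; 0 -1 -5; 0 0 1]
det M = -1; M⁻¹ = [1 0 6; 0 -1 -5; 0 0 1]
M⁻¹ · (-6, -10)ᵀ = (0, 5)ᵀ

p = (0, 5)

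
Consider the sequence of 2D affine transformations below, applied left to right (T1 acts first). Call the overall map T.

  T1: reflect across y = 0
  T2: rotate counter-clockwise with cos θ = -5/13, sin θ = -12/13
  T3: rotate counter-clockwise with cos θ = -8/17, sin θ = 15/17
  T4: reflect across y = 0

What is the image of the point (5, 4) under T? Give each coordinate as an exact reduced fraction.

T(p) = (1184/221, 775/221)

T1 reflect across y = 0: (5, 4) → (5, -4)
T2 rotate counter-clockwise with cos θ = -5/13, sin θ = -12/13: (5, -4) → (-73/13, -40/13)
T3 rotate counter-clockwise with cos θ = -8/17, sin θ = 15/17: (-73/13, -40/13) → (1184/221, -775/221)
T4 reflect across y = 0: (1184/221, -775/221) → (1184/221, 775/221)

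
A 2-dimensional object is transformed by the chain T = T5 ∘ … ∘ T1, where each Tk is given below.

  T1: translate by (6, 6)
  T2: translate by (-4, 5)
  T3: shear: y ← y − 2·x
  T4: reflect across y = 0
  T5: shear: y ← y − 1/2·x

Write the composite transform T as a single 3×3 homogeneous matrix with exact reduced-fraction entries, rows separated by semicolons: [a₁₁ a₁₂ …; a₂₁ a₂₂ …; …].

T1 = [1 0 6; 0 1 6; 0 0 1]
T2·T1 = [1 0 2; 0 1 11; 0 0 1]
T3·…·T1 = [1 0 2; -2 1 7; 0 0 1]
T4·…·T1 = [1 0 2; 2 -1 -7; 0 0 1]
T5·…·T1 = [1 0 2; 3/2 -1 -8; 0 0 1]

T = [1 0 2; 3/2 -1 -8; 0 0 1]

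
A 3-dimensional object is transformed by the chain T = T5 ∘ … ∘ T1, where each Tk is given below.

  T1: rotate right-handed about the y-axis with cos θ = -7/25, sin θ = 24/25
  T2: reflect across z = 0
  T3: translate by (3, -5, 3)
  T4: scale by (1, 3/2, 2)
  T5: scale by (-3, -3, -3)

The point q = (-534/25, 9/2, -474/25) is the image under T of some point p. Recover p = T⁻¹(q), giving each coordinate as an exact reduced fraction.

T1 = [-7/25 0 24/25 0; 0 1 0 0; -24/25 0 -7/25 0; 0 0 0 1]
T2·T1 = [-7/25 0 24/25 0; 0 1 0 0; 24/25 0 7/25 0; 0 0 0 1]
T3·…·T1 = [-7/25 0 24/25 3; 0 1 0 -5; 24/25 0 7/25 3; 0 0 0 1]
T4·…·T1 = [-7/25 0 24/25 3; 0 3/2 0 -15/2; 48/25 0 14/25 6; 0 0 0 1]
T5·…·T1 = [21/25 0 -72/25 -9; 0 -9/2 0 45/2; -144/25 0 -42/25 -18; 0 0 0 1]
det M = 81; M⁻¹ = [7/75 0 -4/25 -51/25; 0 -2/9 0 5; -8/25 0 -7/150 -93/25; 0 0 0 1]
M⁻¹ · (-534/25, 9/2, -474/25)ᵀ = (-1, 4, 4)ᵀ

p = (-1, 4, 4)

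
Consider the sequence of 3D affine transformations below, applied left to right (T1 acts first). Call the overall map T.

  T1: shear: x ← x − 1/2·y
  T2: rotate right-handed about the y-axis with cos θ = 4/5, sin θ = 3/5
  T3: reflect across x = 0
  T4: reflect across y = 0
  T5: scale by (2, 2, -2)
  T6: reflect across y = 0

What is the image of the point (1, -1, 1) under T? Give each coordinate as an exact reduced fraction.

T(p) = (-18/5, -2, 1/5)

T1 shear: x ← x − 1/2·y: (1, -1, 1) → (3/2, -1, 1)
T2 rotate right-handed about the y-axis with cos θ = 4/5, sin θ = 3/5: (3/2, -1, 1) → (9/5, -1, -1/10)
T3 reflect across x = 0: (9/5, -1, -1/10) → (-9/5, -1, -1/10)
T4 reflect across y = 0: (-9/5, -1, -1/10) → (-9/5, 1, -1/10)
T5 scale by (2, 2, -2): (-9/5, 1, -1/10) → (-18/5, 2, 1/5)
T6 reflect across y = 0: (-18/5, 2, 1/5) → (-18/5, -2, 1/5)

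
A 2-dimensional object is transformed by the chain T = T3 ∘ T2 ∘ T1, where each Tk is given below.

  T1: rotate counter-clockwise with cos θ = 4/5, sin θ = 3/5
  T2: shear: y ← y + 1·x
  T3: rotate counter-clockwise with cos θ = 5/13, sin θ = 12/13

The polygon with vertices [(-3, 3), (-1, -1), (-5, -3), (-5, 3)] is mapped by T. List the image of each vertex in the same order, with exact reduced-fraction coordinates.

image vertices: (111/65, -342/65), (7/5, -4/5), (401/65, -322/65), (239/65, -508/65)

T1 rotate counter-clockwise with cos θ = 4/5, sin θ = 3/5: (-3, 3) → (-21/5, 3/5); (-1, -1) → (-1/5, -7/5); (-5, -3) → (-11/5, -27/5); (-5, 3) → (-29/5, -3/5)
T2 shear: y ← y + 1·x: (-21/5, 3/5) → (-21/5, -18/5); (-1/5, -7/5) → (-1/5, -8/5); (-11/5, -27/5) → (-11/5, -38/5); (-29/5, -3/5) → (-29/5, -32/5)
T3 rotate counter-clockwise with cos θ = 5/13, sin θ = 12/13: (-21/5, -18/5) → (111/65, -342/65); (-1/5, -8/5) → (7/5, -4/5); (-11/5, -38/5) → (401/65, -322/65); (-29/5, -32/5) → (239/65, -508/65)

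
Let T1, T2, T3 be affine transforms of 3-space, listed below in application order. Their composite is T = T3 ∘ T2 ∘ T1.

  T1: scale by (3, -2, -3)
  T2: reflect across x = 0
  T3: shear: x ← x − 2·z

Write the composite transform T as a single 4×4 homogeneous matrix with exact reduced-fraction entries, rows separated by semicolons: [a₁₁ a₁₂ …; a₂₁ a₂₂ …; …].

T1 = [3 0 0 0; 0 -2 0 0; 0 0 -3 0; 0 0 0 1]
T2·T1 = [-3 0 0 0; 0 -2 0 0; 0 0 -3 0; 0 0 0 1]
T3·…·T1 = [-3 0 6 0; 0 -2 0 0; 0 0 -3 0; 0 0 0 1]

T = [-3 0 6 0; 0 -2 0 0; 0 0 -3 0; 0 0 0 1]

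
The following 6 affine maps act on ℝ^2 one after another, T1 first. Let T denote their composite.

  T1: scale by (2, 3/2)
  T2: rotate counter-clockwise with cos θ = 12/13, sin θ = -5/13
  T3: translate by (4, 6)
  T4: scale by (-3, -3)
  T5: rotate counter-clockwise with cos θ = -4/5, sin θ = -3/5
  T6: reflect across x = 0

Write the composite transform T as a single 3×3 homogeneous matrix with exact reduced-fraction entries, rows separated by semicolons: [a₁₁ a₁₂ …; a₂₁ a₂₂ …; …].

T1 = [2 0 0; 0 3/2 0; 0 0 1]
T2·T1 = [24/13 15/26 0; -10/13 18/13 0; 0 0 1]
T3·…·T1 = [24/13 15/26 4; -10/13 18/13 6; 0 0 1]
T4·…·T1 = [-72/13 -45/26 -12; 30/13 -54/13 -18; 0 0 1]
T5·…·T1 = [378/65 -72/65 -6/5; 96/65 567/130 108/5; 0 0 1]
T6·…·T1 = [-378/65 72/65 6/5; 96/65 567/130 108/5; 0 0 1]

T = [-378/65 72/65 6/5; 96/65 567/130 108/5; 0 0 1]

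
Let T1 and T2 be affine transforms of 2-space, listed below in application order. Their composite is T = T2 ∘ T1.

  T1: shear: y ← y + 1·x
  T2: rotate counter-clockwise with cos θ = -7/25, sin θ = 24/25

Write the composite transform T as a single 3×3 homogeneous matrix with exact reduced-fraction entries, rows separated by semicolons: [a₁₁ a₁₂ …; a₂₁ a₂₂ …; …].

T1 = [1 0 0; 1 1 0; 0 0 1]
T2·T1 = [-31/25 -24/25 0; 17/25 -7/25 0; 0 0 1]

T = [-31/25 -24/25 0; 17/25 -7/25 0; 0 0 1]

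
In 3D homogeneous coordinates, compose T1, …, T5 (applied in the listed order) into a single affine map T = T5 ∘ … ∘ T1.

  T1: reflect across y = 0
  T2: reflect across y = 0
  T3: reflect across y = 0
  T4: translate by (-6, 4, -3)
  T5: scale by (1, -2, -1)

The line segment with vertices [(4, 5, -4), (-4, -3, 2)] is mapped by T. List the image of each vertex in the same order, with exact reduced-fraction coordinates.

T1 reflect across y = 0: (4, 5, -4) → (4, -5, -4); (-4, -3, 2) → (-4, 3, 2)
T2 reflect across y = 0: (4, -5, -4) → (4, 5, -4); (-4, 3, 2) → (-4, -3, 2)
T3 reflect across y = 0: (4, 5, -4) → (4, -5, -4); (-4, -3, 2) → (-4, 3, 2)
T4 translate by (-6, 4, -3): (4, -5, -4) → (-2, -1, -7); (-4, 3, 2) → (-10, 7, -1)
T5 scale by (1, -2, -1): (-2, -1, -7) → (-2, 2, 7); (-10, 7, -1) → (-10, -14, 1)

image vertices: (-2, 2, 7), (-10, -14, 1)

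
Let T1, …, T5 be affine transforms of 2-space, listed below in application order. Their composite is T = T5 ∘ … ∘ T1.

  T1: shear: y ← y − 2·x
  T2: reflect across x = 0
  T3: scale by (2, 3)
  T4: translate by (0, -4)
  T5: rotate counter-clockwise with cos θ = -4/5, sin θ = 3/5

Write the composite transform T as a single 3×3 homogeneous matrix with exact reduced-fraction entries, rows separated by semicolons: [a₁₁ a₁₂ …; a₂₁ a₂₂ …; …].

T1 = [1 0 0; -2 1 0; 0 0 1]
T2·T1 = [-1 0 0; -2 1 0; 0 0 1]
T3·…·T1 = [-2 0 0; -6 3 0; 0 0 1]
T4·…·T1 = [-2 0 0; -6 3 -4; 0 0 1]
T5·…·T1 = [26/5 -9/5 12/5; 18/5 -12/5 16/5; 0 0 1]

T = [26/5 -9/5 12/5; 18/5 -12/5 16/5; 0 0 1]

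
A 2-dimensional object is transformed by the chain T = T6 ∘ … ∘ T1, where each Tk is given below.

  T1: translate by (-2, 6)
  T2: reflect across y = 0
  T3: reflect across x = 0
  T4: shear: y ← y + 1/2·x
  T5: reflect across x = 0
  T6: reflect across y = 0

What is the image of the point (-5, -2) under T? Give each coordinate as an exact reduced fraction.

T(p) = (-7, 1/2)

T1 translate by (-2, 6): (-5, -2) → (-7, 4)
T2 reflect across y = 0: (-7, 4) → (-7, -4)
T3 reflect across x = 0: (-7, -4) → (7, -4)
T4 shear: y ← y + 1/2·x: (7, -4) → (7, -1/2)
T5 reflect across x = 0: (7, -1/2) → (-7, -1/2)
T6 reflect across y = 0: (-7, -1/2) → (-7, 1/2)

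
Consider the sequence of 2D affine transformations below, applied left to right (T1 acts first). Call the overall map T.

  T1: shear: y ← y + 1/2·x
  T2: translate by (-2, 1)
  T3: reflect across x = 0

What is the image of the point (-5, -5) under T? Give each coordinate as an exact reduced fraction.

T(p) = (7, -13/2)

T1 shear: y ← y + 1/2·x: (-5, -5) → (-5, -15/2)
T2 translate by (-2, 1): (-5, -15/2) → (-7, -13/2)
T3 reflect across x = 0: (-7, -13/2) → (7, -13/2)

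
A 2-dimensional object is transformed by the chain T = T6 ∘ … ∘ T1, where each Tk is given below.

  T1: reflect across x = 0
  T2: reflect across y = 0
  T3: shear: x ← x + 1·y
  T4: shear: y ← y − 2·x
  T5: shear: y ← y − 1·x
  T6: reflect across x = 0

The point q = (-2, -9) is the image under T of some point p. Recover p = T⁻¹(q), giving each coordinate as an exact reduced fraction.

p = (-5, 3)

T1 = [-1 0 0; 0 1 0; 0 0 1]
T2·T1 = [-1 0 0; 0 -1 0; 0 0 1]
T3·…·T1 = [-1 -1 0; 0 -1 0; 0 0 1]
T4·…·T1 = [-1 -1 0; 2 1 0; 0 0 1]
T5·…·T1 = [-1 -1 0; 3 2 0; 0 0 1]
T6·…·T1 = [1 1 0; 3 2 0; 0 0 1]
det M = -1; M⁻¹ = [-2 1 0; 3 -1 0; 0 0 1]
M⁻¹ · (-2, -9)ᵀ = (-5, 3)ᵀ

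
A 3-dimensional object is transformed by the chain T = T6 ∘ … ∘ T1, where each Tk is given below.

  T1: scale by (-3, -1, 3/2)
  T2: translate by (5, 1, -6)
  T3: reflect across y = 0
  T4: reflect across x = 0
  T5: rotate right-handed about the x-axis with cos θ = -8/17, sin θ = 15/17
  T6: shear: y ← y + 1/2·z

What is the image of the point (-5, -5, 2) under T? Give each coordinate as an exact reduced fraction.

T(p) = (-20, 60/17, -66/17)

T1 scale by (-3, -1, 3/2): (-5, -5, 2) → (15, 5, 3)
T2 translate by (5, 1, -6): (15, 5, 3) → (20, 6, -3)
T3 reflect across y = 0: (20, 6, -3) → (20, -6, -3)
T4 reflect across x = 0: (20, -6, -3) → (-20, -6, -3)
T5 rotate right-handed about the x-axis with cos θ = -8/17, sin θ = 15/17: (-20, -6, -3) → (-20, 93/17, -66/17)
T6 shear: y ← y + 1/2·z: (-20, 93/17, -66/17) → (-20, 60/17, -66/17)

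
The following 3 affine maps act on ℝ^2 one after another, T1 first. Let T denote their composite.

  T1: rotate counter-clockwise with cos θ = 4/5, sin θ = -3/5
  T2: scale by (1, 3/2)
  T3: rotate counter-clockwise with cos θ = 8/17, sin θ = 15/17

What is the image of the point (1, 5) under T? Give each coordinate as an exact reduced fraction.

T(p) = (-461/170, 489/85)

T1 rotate counter-clockwise with cos θ = 4/5, sin θ = -3/5: (1, 5) → (19/5, 17/5)
T2 scale by (1, 3/2): (19/5, 17/5) → (19/5, 51/10)
T3 rotate counter-clockwise with cos θ = 8/17, sin θ = 15/17: (19/5, 51/10) → (-461/170, 489/85)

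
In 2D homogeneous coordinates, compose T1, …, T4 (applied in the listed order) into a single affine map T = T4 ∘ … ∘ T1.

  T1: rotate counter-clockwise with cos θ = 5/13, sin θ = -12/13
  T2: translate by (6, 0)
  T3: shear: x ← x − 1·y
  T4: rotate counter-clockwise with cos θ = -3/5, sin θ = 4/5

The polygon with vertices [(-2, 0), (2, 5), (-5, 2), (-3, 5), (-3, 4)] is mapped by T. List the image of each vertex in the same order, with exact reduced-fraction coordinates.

image vertices: (-228/65, 8/5), (-89/13, 9), (-301/65, -14/5), (-86/13, 1), (-389/65, 4/5)

T1 rotate counter-clockwise with cos θ = 5/13, sin θ = -12/13: (-2, 0) → (-10/13, 24/13); (2, 5) → (70/13, 1/13); (-5, 2) → (-1/13, 70/13); (-3, 5) → (45/13, 61/13); (-3, 4) → (33/13, 56/13)
T2 translate by (6, 0): (-10/13, 24/13) → (68/13, 24/13); (70/13, 1/13) → (148/13, 1/13); (-1/13, 70/13) → (77/13, 70/13); (45/13, 61/13) → (123/13, 61/13); (33/13, 56/13) → (111/13, 56/13)
T3 shear: x ← x − 1·y: (68/13, 24/13) → (44/13, 24/13); (148/13, 1/13) → (147/13, 1/13); (77/13, 70/13) → (7/13, 70/13); (123/13, 61/13) → (62/13, 61/13); (111/13, 56/13) → (55/13, 56/13)
T4 rotate counter-clockwise with cos θ = -3/5, sin θ = 4/5: (44/13, 24/13) → (-228/65, 8/5); (147/13, 1/13) → (-89/13, 9); (7/13, 70/13) → (-301/65, -14/5); (62/13, 61/13) → (-86/13, 1); (55/13, 56/13) → (-389/65, 4/5)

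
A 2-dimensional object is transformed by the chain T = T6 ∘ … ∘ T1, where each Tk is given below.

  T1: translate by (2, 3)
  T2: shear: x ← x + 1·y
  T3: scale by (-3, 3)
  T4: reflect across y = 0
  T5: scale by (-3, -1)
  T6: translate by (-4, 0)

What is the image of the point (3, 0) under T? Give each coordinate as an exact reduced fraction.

T(p) = (68, 9)

T1 translate by (2, 3): (3, 0) → (5, 3)
T2 shear: x ← x + 1·y: (5, 3) → (8, 3)
T3 scale by (-3, 3): (8, 3) → (-24, 9)
T4 reflect across y = 0: (-24, 9) → (-24, -9)
T5 scale by (-3, -1): (-24, -9) → (72, 9)
T6 translate by (-4, 0): (72, 9) → (68, 9)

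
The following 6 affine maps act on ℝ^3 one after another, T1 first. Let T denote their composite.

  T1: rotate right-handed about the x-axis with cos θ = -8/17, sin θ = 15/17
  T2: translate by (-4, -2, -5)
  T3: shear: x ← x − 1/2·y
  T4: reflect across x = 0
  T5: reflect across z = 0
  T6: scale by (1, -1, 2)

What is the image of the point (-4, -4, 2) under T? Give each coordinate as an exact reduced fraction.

T1 rotate right-handed about the x-axis with cos θ = -8/17, sin θ = 15/17: (-4, -4, 2) → (-4, 2/17, -76/17)
T2 translate by (-4, -2, -5): (-4, 2/17, -76/17) → (-8, -32/17, -161/17)
T3 shear: x ← x − 1/2·y: (-8, -32/17, -161/17) → (-120/17, -32/17, -161/17)
T4 reflect across x = 0: (-120/17, -32/17, -161/17) → (120/17, -32/17, -161/17)
T5 reflect across z = 0: (120/17, -32/17, -161/17) → (120/17, -32/17, 161/17)
T6 scale by (1, -1, 2): (120/17, -32/17, 161/17) → (120/17, 32/17, 322/17)

T(p) = (120/17, 32/17, 322/17)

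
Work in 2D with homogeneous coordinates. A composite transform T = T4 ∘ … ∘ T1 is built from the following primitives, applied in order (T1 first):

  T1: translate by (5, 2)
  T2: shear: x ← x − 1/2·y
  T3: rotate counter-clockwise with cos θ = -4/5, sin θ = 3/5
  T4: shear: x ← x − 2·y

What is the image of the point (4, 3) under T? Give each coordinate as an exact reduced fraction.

T(p) = (-8, -1/10)

T1 translate by (5, 2): (4, 3) → (9, 5)
T2 shear: x ← x − 1/2·y: (9, 5) → (13/2, 5)
T3 rotate counter-clockwise with cos θ = -4/5, sin θ = 3/5: (13/2, 5) → (-41/5, -1/10)
T4 shear: x ← x − 2·y: (-41/5, -1/10) → (-8, -1/10)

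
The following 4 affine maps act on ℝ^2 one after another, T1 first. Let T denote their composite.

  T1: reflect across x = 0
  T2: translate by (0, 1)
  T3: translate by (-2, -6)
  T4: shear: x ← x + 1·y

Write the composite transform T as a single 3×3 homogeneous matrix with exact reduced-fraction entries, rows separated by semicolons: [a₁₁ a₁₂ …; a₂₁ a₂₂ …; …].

T1 = [-1 0 0; 0 1 0; 0 0 1]
T2·T1 = [-1 0 0; 0 1 1; 0 0 1]
T3·…·T1 = [-1 0 -2; 0 1 -5; 0 0 1]
T4·…·T1 = [-1 1 -7; 0 1 -5; 0 0 1]

T = [-1 1 -7; 0 1 -5; 0 0 1]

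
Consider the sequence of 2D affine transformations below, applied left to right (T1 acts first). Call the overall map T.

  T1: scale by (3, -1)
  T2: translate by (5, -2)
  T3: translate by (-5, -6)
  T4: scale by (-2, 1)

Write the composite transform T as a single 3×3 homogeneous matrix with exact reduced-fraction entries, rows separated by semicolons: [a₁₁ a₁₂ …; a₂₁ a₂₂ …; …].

T = [-6 0 0; 0 -1 -8; 0 0 1]

T1 = [3 0 0; 0 -1 0; 0 0 1]
T2·T1 = [3 0 5; 0 -1 -2; 0 0 1]
T3·…·T1 = [3 0 0; 0 -1 -8; 0 0 1]
T4·…·T1 = [-6 0 0; 0 -1 -8; 0 0 1]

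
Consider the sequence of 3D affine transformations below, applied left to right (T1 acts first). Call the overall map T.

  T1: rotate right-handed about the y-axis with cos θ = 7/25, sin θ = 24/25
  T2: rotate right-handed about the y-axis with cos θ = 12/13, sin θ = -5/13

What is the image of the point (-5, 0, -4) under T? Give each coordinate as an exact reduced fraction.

T1 rotate right-handed about the y-axis with cos θ = 7/25, sin θ = 24/25: (-5, 0, -4) → (-131/25, 0, 92/25)
T2 rotate right-handed about the y-axis with cos θ = 12/13, sin θ = -5/13: (-131/25, 0, 92/25) → (-2032/325, 0, 449/325)

T(p) = (-2032/325, 0, 449/325)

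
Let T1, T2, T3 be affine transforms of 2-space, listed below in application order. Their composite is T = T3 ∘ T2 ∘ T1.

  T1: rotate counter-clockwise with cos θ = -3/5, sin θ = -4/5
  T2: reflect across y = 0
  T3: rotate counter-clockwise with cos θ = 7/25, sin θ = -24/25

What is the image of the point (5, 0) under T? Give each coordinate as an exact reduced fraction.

T1 rotate counter-clockwise with cos θ = -3/5, sin θ = -4/5: (5, 0) → (-3, -4)
T2 reflect across y = 0: (-3, -4) → (-3, 4)
T3 rotate counter-clockwise with cos θ = 7/25, sin θ = -24/25: (-3, 4) → (3, 4)

T(p) = (3, 4)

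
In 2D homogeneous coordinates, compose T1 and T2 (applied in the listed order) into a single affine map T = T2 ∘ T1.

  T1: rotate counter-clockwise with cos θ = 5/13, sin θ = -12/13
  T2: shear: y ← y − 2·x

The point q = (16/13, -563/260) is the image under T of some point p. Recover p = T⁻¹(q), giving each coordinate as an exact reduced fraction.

p = (1/5, 5/4)

T1 = [5/13 12/13 0; -12/13 5/13 0; 0 0 1]
T2·T1 = [5/13 12/13 0; -22/13 -19/13 0; 0 0 1]
det M = 1; M⁻¹ = [-19/13 -12/13 0; 22/13 5/13 0; 0 0 1]
M⁻¹ · (16/13, -563/260)ᵀ = (1/5, 5/4)ᵀ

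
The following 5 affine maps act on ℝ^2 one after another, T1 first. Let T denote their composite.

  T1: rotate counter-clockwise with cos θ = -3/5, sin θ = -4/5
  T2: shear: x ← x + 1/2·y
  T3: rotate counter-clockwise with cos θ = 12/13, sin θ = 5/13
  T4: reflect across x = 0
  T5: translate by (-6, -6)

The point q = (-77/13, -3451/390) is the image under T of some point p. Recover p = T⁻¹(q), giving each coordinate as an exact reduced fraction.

T1 = [-3/5 4/5 0; -4/5 -3/5 0; 0 0 1]
T2·T1 = [-1 1/2 0; -4/5 -3/5 0; 0 0 1]
T3·…·T1 = [-8/13 9/13 0; -73/65 -47/130 0; 0 0 1]
T4·…·T1 = [8/13 -9/13 0; -73/65 -47/130 0; 0 0 1]
T5·…·T1 = [8/13 -9/13 -6; -73/65 -47/130 -6; 0 0 1]
det M = -1; M⁻¹ = [47/130 -9/13 -129/65; -73/65 -8/13 -678/65; 0 0 1]
M⁻¹ · (-77/13, -3451/390)ᵀ = (2, 5/3)ᵀ

p = (2, 5/3)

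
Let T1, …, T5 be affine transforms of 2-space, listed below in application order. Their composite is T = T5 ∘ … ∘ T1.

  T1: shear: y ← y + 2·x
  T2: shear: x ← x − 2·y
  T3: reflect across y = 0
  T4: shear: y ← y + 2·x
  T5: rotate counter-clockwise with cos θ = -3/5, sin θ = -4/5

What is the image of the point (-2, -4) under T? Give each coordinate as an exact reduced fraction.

T(p) = (102/5, -164/5)

T1 shear: y ← y + 2·x: (-2, -4) → (-2, -8)
T2 shear: x ← x − 2·y: (-2, -8) → (14, -8)
T3 reflect across y = 0: (14, -8) → (14, 8)
T4 shear: y ← y + 2·x: (14, 8) → (14, 36)
T5 rotate counter-clockwise with cos θ = -3/5, sin θ = -4/5: (14, 36) → (102/5, -164/5)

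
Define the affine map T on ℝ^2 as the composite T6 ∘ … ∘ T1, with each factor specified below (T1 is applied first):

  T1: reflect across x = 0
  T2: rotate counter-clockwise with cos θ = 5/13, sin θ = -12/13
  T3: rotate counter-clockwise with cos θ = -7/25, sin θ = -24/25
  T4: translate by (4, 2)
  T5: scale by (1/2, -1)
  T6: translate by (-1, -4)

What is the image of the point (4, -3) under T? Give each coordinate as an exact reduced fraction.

T(p) = (917/325, -3063/325)

T1 reflect across x = 0: (4, -3) → (-4, -3)
T2 rotate counter-clockwise with cos θ = 5/13, sin θ = -12/13: (-4, -3) → (-56/13, 33/13)
T3 rotate counter-clockwise with cos θ = -7/25, sin θ = -24/25: (-56/13, 33/13) → (1184/325, 1113/325)
T4 translate by (4, 2): (1184/325, 1113/325) → (2484/325, 1763/325)
T5 scale by (1/2, -1): (2484/325, 1763/325) → (1242/325, -1763/325)
T6 translate by (-1, -4): (1242/325, -1763/325) → (917/325, -3063/325)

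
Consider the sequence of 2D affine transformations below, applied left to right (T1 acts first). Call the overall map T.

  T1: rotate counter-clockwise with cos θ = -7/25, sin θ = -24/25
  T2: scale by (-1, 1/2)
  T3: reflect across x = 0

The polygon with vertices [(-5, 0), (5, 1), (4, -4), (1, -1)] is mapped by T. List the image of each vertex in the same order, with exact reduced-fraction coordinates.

T1 rotate counter-clockwise with cos θ = -7/25, sin θ = -24/25: (-5, 0) → (7/5, 24/5); (5, 1) → (-11/25, -127/25); (4, -4) → (-124/25, -68/25); (1, -1) → (-31/25, -17/25)
T2 scale by (-1, 1/2): (7/5, 24/5) → (-7/5, 12/5); (-11/25, -127/25) → (11/25, -127/50); (-124/25, -68/25) → (124/25, -34/25); (-31/25, -17/25) → (31/25, -17/50)
T3 reflect across x = 0: (-7/5, 12/5) → (7/5, 12/5); (11/25, -127/50) → (-11/25, -127/50); (124/25, -34/25) → (-124/25, -34/25); (31/25, -17/50) → (-31/25, -17/50)

image vertices: (7/5, 12/5), (-11/25, -127/50), (-124/25, -34/25), (-31/25, -17/50)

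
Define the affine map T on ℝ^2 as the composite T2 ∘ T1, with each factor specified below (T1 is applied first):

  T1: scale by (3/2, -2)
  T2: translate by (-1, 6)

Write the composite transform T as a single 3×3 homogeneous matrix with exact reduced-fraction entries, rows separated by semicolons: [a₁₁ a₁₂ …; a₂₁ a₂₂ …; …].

T = [3/2 0 -1; 0 -2 6; 0 0 1]

T1 = [3/2 0 0; 0 -2 0; 0 0 1]
T2·T1 = [3/2 0 -1; 0 -2 6; 0 0 1]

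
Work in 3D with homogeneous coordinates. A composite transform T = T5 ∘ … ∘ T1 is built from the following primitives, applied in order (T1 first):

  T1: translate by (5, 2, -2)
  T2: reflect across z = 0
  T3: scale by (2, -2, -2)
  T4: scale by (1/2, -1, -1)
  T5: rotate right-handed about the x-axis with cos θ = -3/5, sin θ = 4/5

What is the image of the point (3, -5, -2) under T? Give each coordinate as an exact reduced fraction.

T(p) = (8, -14/5, -48/5)

T1 translate by (5, 2, -2): (3, -5, -2) → (8, -3, -4)
T2 reflect across z = 0: (8, -3, -4) → (8, -3, 4)
T3 scale by (2, -2, -2): (8, -3, 4) → (16, 6, -8)
T4 scale by (1/2, -1, -1): (16, 6, -8) → (8, -6, 8)
T5 rotate right-handed about the x-axis with cos θ = -3/5, sin θ = 4/5: (8, -6, 8) → (8, -14/5, -48/5)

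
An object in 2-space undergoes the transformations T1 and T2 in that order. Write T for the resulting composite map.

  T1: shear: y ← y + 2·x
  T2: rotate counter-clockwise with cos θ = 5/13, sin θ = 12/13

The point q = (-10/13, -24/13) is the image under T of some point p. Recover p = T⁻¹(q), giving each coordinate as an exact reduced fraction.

T1 = [1 0 0; 2 1 0; 0 0 1]
T2·T1 = [-19/13 -12/13 0; 22/13 5/13 0; 0 0 1]
det M = 1; M⁻¹ = [5/13 12/13 0; -22/13 -19/13 0; 0 0 1]
M⁻¹ · (-10/13, -24/13)ᵀ = (-2, 4)ᵀ

p = (-2, 4)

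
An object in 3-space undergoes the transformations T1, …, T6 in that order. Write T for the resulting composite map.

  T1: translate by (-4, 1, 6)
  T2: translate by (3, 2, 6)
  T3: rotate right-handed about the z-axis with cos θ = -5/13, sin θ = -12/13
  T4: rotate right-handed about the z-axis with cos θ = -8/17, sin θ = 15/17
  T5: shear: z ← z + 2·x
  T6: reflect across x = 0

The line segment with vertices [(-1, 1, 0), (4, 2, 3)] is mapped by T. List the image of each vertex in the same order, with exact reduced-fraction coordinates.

T1 translate by (-4, 1, 6): (-1, 1, 0) → (-5, 2, 6); (4, 2, 3) → (0, 3, 9)
T2 translate by (3, 2, 6): (-5, 2, 6) → (-2, 4, 12); (0, 3, 9) → (3, 5, 15)
T3 rotate right-handed about the z-axis with cos θ = -5/13, sin θ = -12/13: (-2, 4, 12) → (58/13, 4/13, 12); (3, 5, 15) → (45/13, -61/13, 15)
T4 rotate right-handed about the z-axis with cos θ = -8/17, sin θ = 15/17: (58/13, 4/13, 12) → (-524/221, 838/221, 12); (45/13, -61/13, 15) → (555/221, 1163/221, 15)
T5 shear: z ← z + 2·x: (-524/221, 838/221, 12) → (-524/221, 838/221, 1604/221); (555/221, 1163/221, 15) → (555/221, 1163/221, 4425/221)
T6 reflect across x = 0: (-524/221, 838/221, 1604/221) → (524/221, 838/221, 1604/221); (555/221, 1163/221, 4425/221) → (-555/221, 1163/221, 4425/221)

image vertices: (524/221, 838/221, 1604/221), (-555/221, 1163/221, 4425/221)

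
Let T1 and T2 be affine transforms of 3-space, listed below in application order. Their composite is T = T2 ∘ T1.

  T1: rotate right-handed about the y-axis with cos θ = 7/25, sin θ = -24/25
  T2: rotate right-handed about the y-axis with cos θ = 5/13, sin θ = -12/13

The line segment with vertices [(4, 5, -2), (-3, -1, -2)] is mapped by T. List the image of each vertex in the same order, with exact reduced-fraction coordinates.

image vertices: (-604/325, 5, 1322/325), (1167/325, -1, -106/325)

T1 rotate right-handed about the y-axis with cos θ = 7/25, sin θ = -24/25: (4, 5, -2) → (76/25, 5, 82/25); (-3, -1, -2) → (27/25, -1, -86/25)
T2 rotate right-handed about the y-axis with cos θ = 5/13, sin θ = -12/13: (76/25, 5, 82/25) → (-604/325, 5, 1322/325); (27/25, -1, -86/25) → (1167/325, -1, -106/325)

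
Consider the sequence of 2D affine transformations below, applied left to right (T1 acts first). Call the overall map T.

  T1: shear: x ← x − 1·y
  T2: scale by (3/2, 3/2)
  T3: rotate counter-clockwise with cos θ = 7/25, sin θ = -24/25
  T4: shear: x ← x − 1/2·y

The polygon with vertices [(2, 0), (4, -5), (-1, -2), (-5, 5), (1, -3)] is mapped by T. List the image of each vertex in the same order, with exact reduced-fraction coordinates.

T1 shear: x ← x − 1·y: (2, 0) → (2, 0); (4, -5) → (9, -5); (-1, -2) → (1, -2); (-5, 5) → (-10, 5); (1, -3) → (4, -3)
T2 scale by (3/2, 3/2): (2, 0) → (3, 0); (9, -5) → (27/2, -15/2); (1, -2) → (3/2, -3); (-10, 5) → (-15, 15/2); (4, -3) → (6, -9/2)
T3 rotate counter-clockwise with cos θ = 7/25, sin θ = -24/25: (3, 0) → (21/25, -72/25); (27/2, -15/2) → (-171/50, -753/50); (3/2, -3) → (-123/50, -57/25); (-15, 15/2) → (3, 33/2); (6, -9/2) → (-66/25, -351/50)
T4 shear: x ← x − 1/2·y: (21/25, -72/25) → (57/25, -72/25); (-171/50, -753/50) → (411/100, -753/50); (-123/50, -57/25) → (-33/25, -57/25); (3, 33/2) → (-21/4, 33/2); (-66/25, -351/50) → (87/100, -351/50)

image vertices: (57/25, -72/25), (411/100, -753/50), (-33/25, -57/25), (-21/4, 33/2), (87/100, -351/50)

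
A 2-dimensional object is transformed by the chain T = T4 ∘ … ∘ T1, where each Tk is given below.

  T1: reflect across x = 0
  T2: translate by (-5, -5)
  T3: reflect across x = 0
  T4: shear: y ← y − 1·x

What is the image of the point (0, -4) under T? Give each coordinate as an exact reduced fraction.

T(p) = (5, -14)

T1 reflect across x = 0: (0, -4) → (0, -4)
T2 translate by (-5, -5): (0, -4) → (-5, -9)
T3 reflect across x = 0: (-5, -9) → (5, -9)
T4 shear: y ← y − 1·x: (5, -9) → (5, -14)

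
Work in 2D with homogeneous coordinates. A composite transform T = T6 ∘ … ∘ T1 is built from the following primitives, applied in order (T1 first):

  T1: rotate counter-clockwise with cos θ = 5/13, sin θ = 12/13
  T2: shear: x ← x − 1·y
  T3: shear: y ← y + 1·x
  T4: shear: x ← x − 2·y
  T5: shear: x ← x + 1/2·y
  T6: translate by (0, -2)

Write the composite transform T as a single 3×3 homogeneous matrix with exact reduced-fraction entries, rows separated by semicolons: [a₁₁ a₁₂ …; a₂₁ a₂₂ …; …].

T = [-29/26 1/13 0; 5/13 -12/13 -2; 0 0 1]

T1 = [5/13 -12/13 0; 12/13 5/13 0; 0 0 1]
T2·T1 = [-7/13 -17/13 0; 12/13 5/13 0; 0 0 1]
T3·…·T1 = [-7/13 -17/13 0; 5/13 -12/13 0; 0 0 1]
T4·…·T1 = [-17/13 7/13 0; 5/13 -12/13 0; 0 0 1]
T5·…·T1 = [-29/26 1/13 0; 5/13 -12/13 0; 0 0 1]
T6·…·T1 = [-29/26 1/13 0; 5/13 -12/13 -2; 0 0 1]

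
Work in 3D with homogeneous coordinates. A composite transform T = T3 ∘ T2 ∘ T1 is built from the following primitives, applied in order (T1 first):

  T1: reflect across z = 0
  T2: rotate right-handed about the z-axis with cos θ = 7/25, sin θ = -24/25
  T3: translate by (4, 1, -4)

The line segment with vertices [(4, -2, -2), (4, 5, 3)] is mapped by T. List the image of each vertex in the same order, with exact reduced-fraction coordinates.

image vertices: (16/5, -17/5, -2), (248/25, -36/25, -7)

T1 reflect across z = 0: (4, -2, -2) → (4, -2, 2); (4, 5, 3) → (4, 5, -3)
T2 rotate right-handed about the z-axis with cos θ = 7/25, sin θ = -24/25: (4, -2, 2) → (-4/5, -22/5, 2); (4, 5, -3) → (148/25, -61/25, -3)
T3 translate by (4, 1, -4): (-4/5, -22/5, 2) → (16/5, -17/5, -2); (148/25, -61/25, -3) → (248/25, -36/25, -7)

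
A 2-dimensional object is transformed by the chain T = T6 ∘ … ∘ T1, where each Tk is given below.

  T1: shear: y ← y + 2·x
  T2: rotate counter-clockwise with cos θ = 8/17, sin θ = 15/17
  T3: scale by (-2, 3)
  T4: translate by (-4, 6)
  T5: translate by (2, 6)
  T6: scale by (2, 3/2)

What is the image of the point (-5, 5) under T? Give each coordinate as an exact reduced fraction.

T(p) = (-208/17, -423/34)

T1 shear: y ← y + 2·x: (-5, 5) → (-5, -5)
T2 rotate counter-clockwise with cos θ = 8/17, sin θ = 15/17: (-5, -5) → (35/17, -115/17)
T3 scale by (-2, 3): (35/17, -115/17) → (-70/17, -345/17)
T4 translate by (-4, 6): (-70/17, -345/17) → (-138/17, -243/17)
T5 translate by (2, 6): (-138/17, -243/17) → (-104/17, -141/17)
T6 scale by (2, 3/2): (-104/17, -141/17) → (-208/17, -423/34)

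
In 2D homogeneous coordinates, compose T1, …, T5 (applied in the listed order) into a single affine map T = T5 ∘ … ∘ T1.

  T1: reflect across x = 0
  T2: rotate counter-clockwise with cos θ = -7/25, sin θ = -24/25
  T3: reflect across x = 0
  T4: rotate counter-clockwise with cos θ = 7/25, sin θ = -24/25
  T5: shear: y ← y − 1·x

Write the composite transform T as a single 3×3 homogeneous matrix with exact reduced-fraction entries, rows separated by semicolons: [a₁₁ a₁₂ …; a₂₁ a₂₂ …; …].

T1 = [-1 0 0; 0 1 0; 0 0 1]
T2·T1 = [7/25 24/25 0; 24/25 -7/25 0; 0 0 1]
T3·…·T1 = [-7/25 -24/25 0; 24/25 -7/25 0; 0 0 1]
T4·…·T1 = [527/625 -336/625 0; 336/625 527/625 0; 0 0 1]
T5·…·T1 = [527/625 -336/625 0; -191/625 863/625 0; 0 0 1]

T = [527/625 -336/625 0; -191/625 863/625 0; 0 0 1]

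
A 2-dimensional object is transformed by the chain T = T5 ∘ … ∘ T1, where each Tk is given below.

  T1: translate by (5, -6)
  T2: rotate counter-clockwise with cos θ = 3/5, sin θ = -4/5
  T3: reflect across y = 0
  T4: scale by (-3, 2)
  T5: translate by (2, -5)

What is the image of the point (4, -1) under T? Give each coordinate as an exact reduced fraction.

T(p) = (13/5, 89/5)

T1 translate by (5, -6): (4, -1) → (9, -7)
T2 rotate counter-clockwise with cos θ = 3/5, sin θ = -4/5: (9, -7) → (-1/5, -57/5)
T3 reflect across y = 0: (-1/5, -57/5) → (-1/5, 57/5)
T4 scale by (-3, 2): (-1/5, 57/5) → (3/5, 114/5)
T5 translate by (2, -5): (3/5, 114/5) → (13/5, 89/5)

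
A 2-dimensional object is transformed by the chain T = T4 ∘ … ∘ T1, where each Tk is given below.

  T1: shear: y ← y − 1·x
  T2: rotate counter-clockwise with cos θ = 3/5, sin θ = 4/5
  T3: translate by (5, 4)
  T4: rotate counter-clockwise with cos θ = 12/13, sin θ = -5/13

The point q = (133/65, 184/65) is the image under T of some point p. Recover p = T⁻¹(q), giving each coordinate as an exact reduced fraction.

p = (-3, 0)

T1 = [1 0 0; -1 1 0; 0 0 1]
T2·T1 = [7/5 -4/5 0; 1/5 3/5 0; 0 0 1]
T3·…·T1 = [7/5 -4/5 5; 1/5 3/5 4; 0 0 1]
T4·…·T1 = [89/65 -33/65 80/13; -23/65 56/65 23/13; 0 0 1]
det M = 1; M⁻¹ = [56/65 33/65 -31/5; 23/65 89/65 -23/5; 0 0 1]
M⁻¹ · (133/65, 184/65)ᵀ = (-3, 0)ᵀ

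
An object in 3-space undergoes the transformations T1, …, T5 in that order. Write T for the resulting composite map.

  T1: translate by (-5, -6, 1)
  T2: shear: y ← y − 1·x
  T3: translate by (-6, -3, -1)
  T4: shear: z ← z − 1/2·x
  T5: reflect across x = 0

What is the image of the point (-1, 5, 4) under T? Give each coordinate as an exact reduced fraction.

T1 translate by (-5, -6, 1): (-1, 5, 4) → (-6, -1, 5)
T2 shear: y ← y − 1·x: (-6, -1, 5) → (-6, 5, 5)
T3 translate by (-6, -3, -1): (-6, 5, 5) → (-12, 2, 4)
T4 shear: z ← z − 1/2·x: (-12, 2, 4) → (-12, 2, 10)
T5 reflect across x = 0: (-12, 2, 10) → (12, 2, 10)

T(p) = (12, 2, 10)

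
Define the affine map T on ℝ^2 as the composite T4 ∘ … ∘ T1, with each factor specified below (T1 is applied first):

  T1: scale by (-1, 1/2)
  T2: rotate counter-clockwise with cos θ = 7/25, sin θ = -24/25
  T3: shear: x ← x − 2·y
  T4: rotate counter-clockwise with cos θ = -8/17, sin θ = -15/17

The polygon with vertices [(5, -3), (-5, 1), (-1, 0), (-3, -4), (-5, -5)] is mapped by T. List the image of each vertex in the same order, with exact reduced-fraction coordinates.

image vertices: (317/34, 3474/425), (-319/34, -3268/425), (-32/17, -633/425), (-98/17, -1487/425), (-325/34, -106/17)

T1 scale by (-1, 1/2): (5, -3) → (-5, -3/2); (-5, 1) → (5, 1/2); (-1, 0) → (1, 0); (-3, -4) → (3, -2); (-5, -5) → (5, -5/2)
T2 rotate counter-clockwise with cos θ = 7/25, sin θ = -24/25: (-5, -3/2) → (-71/25, 219/50); (5, 1/2) → (47/25, -233/50); (1, 0) → (7/25, -24/25); (3, -2) → (-27/25, -86/25); (5, -5/2) → (-1, -11/2)
T3 shear: x ← x − 2·y: (-71/25, 219/50) → (-58/5, 219/50); (47/25, -233/50) → (56/5, -233/50); (7/25, -24/25) → (11/5, -24/25); (-27/25, -86/25) → (29/5, -86/25); (-1, -11/2) → (10, -11/2)
T4 rotate counter-clockwise with cos θ = -8/17, sin θ = -15/17: (-58/5, 219/50) → (317/34, 3474/425); (56/5, -233/50) → (-319/34, -3268/425); (11/5, -24/25) → (-32/17, -633/425); (29/5, -86/25) → (-98/17, -1487/425); (10, -11/2) → (-325/34, -106/17)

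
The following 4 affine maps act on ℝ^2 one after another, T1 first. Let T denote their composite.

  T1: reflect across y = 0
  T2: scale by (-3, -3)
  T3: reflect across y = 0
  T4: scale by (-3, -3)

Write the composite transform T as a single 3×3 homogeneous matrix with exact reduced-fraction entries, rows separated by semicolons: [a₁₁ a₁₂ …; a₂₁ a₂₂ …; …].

T1 = [1 0 0; 0 -1 0; 0 0 1]
T2·T1 = [-3 0 0; 0 3 0; 0 0 1]
T3·…·T1 = [-3 0 0; 0 -3 0; 0 0 1]
T4·…·T1 = [9 0 0; 0 9 0; 0 0 1]

T = [9 0 0; 0 9 0; 0 0 1]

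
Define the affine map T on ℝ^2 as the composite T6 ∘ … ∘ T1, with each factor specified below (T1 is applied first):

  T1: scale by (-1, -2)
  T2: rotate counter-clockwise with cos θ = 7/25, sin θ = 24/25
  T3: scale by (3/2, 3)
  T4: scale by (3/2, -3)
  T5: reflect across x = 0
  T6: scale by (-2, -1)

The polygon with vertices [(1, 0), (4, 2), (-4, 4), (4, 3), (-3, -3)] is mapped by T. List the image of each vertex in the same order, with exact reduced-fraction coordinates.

image vertices: (-63/50, -216/25), (306/25, -1116/25), (198/5, 72/5), (522/25, -1242/25), (-1107/50, 1026/25)

T1 scale by (-1, -2): (1, 0) → (-1, 0); (4, 2) → (-4, -4); (-4, 4) → (4, -8); (4, 3) → (-4, -6); (-3, -3) → (3, 6)
T2 rotate counter-clockwise with cos θ = 7/25, sin θ = 24/25: (-1, 0) → (-7/25, -24/25); (-4, -4) → (68/25, -124/25); (4, -8) → (44/5, 8/5); (-4, -6) → (116/25, -138/25); (3, 6) → (-123/25, 114/25)
T3 scale by (3/2, 3): (-7/25, -24/25) → (-21/50, -72/25); (68/25, -124/25) → (102/25, -372/25); (44/5, 8/5) → (66/5, 24/5); (116/25, -138/25) → (174/25, -414/25); (-123/25, 114/25) → (-369/50, 342/25)
T4 scale by (3/2, -3): (-21/50, -72/25) → (-63/100, 216/25); (102/25, -372/25) → (153/25, 1116/25); (66/5, 24/5) → (99/5, -72/5); (174/25, -414/25) → (261/25, 1242/25); (-369/50, 342/25) → (-1107/100, -1026/25)
T5 reflect across x = 0: (-63/100, 216/25) → (63/100, 216/25); (153/25, 1116/25) → (-153/25, 1116/25); (99/5, -72/5) → (-99/5, -72/5); (261/25, 1242/25) → (-261/25, 1242/25); (-1107/100, -1026/25) → (1107/100, -1026/25)
T6 scale by (-2, -1): (63/100, 216/25) → (-63/50, -216/25); (-153/25, 1116/25) → (306/25, -1116/25); (-99/5, -72/5) → (198/5, 72/5); (-261/25, 1242/25) → (522/25, -1242/25); (1107/100, -1026/25) → (-1107/50, 1026/25)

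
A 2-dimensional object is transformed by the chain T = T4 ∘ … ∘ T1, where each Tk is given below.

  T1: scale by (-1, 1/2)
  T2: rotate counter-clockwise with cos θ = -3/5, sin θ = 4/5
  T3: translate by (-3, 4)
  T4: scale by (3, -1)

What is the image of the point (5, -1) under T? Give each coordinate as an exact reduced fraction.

T1 scale by (-1, 1/2): (5, -1) → (-5, -1/2)
T2 rotate counter-clockwise with cos θ = -3/5, sin θ = 4/5: (-5, -1/2) → (17/5, -37/10)
T3 translate by (-3, 4): (17/5, -37/10) → (2/5, 3/10)
T4 scale by (3, -1): (2/5, 3/10) → (6/5, -3/10)

T(p) = (6/5, -3/10)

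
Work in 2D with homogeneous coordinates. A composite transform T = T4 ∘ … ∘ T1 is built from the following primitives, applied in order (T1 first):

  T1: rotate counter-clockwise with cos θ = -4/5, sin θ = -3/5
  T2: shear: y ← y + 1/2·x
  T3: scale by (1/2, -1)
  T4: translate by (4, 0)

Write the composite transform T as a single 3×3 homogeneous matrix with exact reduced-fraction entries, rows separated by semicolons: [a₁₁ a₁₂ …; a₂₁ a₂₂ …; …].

T1 = [-4/5 3/5 0; -3/5 -4/5 0; 0 0 1]
T2·T1 = [-4/5 3/5 0; -1 -1/2 0; 0 0 1]
T3·…·T1 = [-2/5 3/10 0; 1 1/2 0; 0 0 1]
T4·…·T1 = [-2/5 3/10 4; 1 1/2 0; 0 0 1]

T = [-2/5 3/10 4; 1 1/2 0; 0 0 1]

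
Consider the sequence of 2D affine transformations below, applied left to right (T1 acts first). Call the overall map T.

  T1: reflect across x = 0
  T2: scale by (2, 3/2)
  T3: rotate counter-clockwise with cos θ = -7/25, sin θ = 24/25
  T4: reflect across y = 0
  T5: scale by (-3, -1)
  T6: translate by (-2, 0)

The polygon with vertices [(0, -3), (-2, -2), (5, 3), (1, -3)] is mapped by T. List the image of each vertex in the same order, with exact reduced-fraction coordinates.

T1 reflect across x = 0: (0, -3) → (0, -3); (-2, -2) → (2, -2); (5, 3) → (-5, 3); (1, -3) → (-1, -3)
T2 scale by (2, 3/2): (0, -3) → (0, -9/2); (2, -2) → (4, -3); (-5, 3) → (-10, 9/2); (-1, -3) → (-2, -9/2)
T3 rotate counter-clockwise with cos θ = -7/25, sin θ = 24/25: (0, -9/2) → (108/25, 63/50); (4, -3) → (44/25, 117/25); (-10, 9/2) → (-38/25, -543/50); (-2, -9/2) → (122/25, -33/50)
T4 reflect across y = 0: (108/25, 63/50) → (108/25, -63/50); (44/25, 117/25) → (44/25, -117/25); (-38/25, -543/50) → (-38/25, 543/50); (122/25, -33/50) → (122/25, 33/50)
T5 scale by (-3, -1): (108/25, -63/50) → (-324/25, 63/50); (44/25, -117/25) → (-132/25, 117/25); (-38/25, 543/50) → (114/25, -543/50); (122/25, 33/50) → (-366/25, -33/50)
T6 translate by (-2, 0): (-324/25, 63/50) → (-374/25, 63/50); (-132/25, 117/25) → (-182/25, 117/25); (114/25, -543/50) → (64/25, -543/50); (-366/25, -33/50) → (-416/25, -33/50)

image vertices: (-374/25, 63/50), (-182/25, 117/25), (64/25, -543/50), (-416/25, -33/50)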